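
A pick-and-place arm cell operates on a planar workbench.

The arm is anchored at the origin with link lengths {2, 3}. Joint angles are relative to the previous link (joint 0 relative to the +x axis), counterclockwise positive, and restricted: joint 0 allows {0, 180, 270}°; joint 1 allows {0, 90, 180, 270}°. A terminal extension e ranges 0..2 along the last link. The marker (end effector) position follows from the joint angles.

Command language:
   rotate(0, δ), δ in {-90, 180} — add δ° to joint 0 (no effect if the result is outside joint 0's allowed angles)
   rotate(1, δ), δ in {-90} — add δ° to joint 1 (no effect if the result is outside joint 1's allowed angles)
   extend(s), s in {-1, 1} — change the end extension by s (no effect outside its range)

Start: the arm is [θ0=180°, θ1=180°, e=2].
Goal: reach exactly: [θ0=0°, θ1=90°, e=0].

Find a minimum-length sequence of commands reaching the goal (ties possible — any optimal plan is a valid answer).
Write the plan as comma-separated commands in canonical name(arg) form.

rotate(1, -90), extend(-1), extend(-1), rotate(0, 180)

begin: [θ0=180°, θ1=180°, e=2]
1. rotate(1, -90) → [θ0=180°, θ1=90°, e=2]
2. extend(-1) → [θ0=180°, θ1=90°, e=1]
3. extend(-1) → [θ0=180°, θ1=90°, e=0]
4. rotate(0, 180) → [θ0=0°, θ1=90°, e=0]
shorter routes all fall short; 4 is best.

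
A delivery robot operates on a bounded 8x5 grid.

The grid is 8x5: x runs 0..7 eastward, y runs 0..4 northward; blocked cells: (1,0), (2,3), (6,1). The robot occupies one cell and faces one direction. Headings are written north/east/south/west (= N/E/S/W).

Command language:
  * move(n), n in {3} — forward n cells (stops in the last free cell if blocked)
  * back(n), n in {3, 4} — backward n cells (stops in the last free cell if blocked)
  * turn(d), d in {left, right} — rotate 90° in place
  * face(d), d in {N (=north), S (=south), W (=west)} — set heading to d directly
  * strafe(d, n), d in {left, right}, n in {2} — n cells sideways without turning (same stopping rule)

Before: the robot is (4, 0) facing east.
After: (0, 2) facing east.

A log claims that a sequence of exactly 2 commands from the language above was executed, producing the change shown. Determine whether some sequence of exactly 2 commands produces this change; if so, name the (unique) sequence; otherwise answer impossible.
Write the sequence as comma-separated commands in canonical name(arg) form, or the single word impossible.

strafe(left, 2), back(4)

key: order matters: swapping strafe(left, 2) and back(4) lands elsewhere
start: (4, 0) facing east
[1] after strafe(left, 2): (4, 2) facing east
[2] after back(4): (0, 2) facing east
all 100 alternatives checked — unique.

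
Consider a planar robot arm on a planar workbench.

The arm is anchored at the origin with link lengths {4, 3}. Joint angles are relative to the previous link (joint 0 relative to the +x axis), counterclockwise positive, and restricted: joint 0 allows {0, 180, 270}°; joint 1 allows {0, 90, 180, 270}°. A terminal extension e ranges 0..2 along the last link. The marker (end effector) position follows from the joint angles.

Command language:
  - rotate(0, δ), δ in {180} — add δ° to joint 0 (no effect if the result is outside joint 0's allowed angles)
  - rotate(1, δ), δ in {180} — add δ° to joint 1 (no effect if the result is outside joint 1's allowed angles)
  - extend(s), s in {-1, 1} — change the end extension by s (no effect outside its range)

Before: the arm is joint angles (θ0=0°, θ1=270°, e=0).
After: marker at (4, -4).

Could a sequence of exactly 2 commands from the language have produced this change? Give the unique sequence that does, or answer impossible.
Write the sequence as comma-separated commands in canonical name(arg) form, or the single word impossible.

key: running extend(1) before extend(-1) would end elsewhere — order is forced
begin: joint angles (θ0=0°, θ1=270°, e=0)
[1] after extend(-1): joint angles (θ0=0°, θ1=270°, e=0)
[2] after extend(1): joint angles (θ0=0°, θ1=270°, e=1)
all 16 alternatives checked — unique.

extend(-1), extend(1)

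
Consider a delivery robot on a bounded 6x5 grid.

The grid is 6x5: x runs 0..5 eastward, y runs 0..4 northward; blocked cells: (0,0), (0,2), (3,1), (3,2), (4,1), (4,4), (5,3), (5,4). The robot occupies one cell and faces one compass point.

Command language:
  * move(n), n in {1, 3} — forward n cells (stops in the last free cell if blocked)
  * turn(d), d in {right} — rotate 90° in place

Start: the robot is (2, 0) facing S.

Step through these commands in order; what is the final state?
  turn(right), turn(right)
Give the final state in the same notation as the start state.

(2, 0) facing N

t0: (2, 0) facing S
[1] after turn(right): (2, 0) facing W
[2] after turn(right): (2, 0) facing N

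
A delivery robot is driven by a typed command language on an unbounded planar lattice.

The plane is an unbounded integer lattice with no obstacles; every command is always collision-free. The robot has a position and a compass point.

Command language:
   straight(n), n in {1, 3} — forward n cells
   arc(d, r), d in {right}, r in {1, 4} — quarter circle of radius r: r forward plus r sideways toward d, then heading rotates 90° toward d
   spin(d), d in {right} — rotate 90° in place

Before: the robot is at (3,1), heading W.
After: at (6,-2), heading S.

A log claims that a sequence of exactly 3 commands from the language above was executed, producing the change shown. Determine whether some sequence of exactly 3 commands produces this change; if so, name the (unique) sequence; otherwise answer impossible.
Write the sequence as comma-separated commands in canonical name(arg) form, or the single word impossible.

key: position moved to (6,-2) AND the heading swung to S — translation plus rotation needed
begin: at (3,1), heading W
t=1 arc(right, 1) ⇒ at (2,2), heading N
t=2 spin(right) ⇒ at (2,2), heading E
t=3 arc(right, 4) ⇒ at (6,-2), heading S
no rival 3-sequence matches.

arc(right, 1), spin(right), arc(right, 4)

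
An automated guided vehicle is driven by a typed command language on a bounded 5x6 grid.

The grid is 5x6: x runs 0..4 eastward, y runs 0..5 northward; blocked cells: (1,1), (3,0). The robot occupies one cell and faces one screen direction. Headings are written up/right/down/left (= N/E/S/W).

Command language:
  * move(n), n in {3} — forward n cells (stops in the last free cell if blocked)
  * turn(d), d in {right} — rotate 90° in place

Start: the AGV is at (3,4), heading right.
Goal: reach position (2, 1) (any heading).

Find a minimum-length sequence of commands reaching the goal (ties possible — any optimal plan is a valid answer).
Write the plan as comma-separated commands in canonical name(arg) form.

turn(right), move(3), turn(right), move(3)

initial: at (3,4), heading right
[1] after turn(right): at (3,4), heading down
[2] after move(3): at (3,1), heading down
[3] after turn(right): at (3,1), heading left
[4] after move(3): at (2,1), heading left
nothing shorter than 4 reaches the goal.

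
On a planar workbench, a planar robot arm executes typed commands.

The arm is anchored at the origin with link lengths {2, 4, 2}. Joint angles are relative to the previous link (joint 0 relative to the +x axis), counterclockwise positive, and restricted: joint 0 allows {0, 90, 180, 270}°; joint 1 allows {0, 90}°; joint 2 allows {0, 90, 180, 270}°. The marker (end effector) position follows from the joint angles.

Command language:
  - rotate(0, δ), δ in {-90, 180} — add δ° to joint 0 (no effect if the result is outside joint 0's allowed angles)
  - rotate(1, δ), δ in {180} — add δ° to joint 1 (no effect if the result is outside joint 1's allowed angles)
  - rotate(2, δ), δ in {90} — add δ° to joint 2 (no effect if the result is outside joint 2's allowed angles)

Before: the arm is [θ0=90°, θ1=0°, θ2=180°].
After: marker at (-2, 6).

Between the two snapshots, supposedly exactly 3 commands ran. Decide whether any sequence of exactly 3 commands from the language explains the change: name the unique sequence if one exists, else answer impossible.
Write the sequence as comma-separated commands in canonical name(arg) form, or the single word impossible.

rotate(2, 90), rotate(2, 90), rotate(2, 90)

begin: [θ0=90°, θ1=0°, θ2=180°]
[1] after rotate(2, 90): [θ0=90°, θ1=0°, θ2=270°]
[2] after rotate(2, 90): [θ0=90°, θ1=0°, θ2=0°]
[3] after rotate(2, 90): [θ0=90°, θ1=0°, θ2=90°]
no other 3-command option fits: unique.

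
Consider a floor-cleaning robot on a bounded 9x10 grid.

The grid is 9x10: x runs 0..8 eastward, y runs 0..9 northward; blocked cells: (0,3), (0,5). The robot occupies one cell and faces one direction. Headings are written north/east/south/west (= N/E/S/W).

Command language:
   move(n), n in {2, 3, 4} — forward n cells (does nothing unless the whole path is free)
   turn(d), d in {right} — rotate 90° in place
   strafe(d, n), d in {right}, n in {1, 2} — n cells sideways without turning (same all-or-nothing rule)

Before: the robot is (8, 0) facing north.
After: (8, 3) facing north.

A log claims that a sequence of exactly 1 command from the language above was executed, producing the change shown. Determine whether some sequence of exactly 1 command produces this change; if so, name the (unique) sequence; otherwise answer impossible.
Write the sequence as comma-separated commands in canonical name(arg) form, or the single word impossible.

move(3)

key: heading stays N — the single command does not turn
start: (8, 0) facing north
[1] after move(3): (8, 3) facing north
uniquely the one of 6 1-step routes that fits.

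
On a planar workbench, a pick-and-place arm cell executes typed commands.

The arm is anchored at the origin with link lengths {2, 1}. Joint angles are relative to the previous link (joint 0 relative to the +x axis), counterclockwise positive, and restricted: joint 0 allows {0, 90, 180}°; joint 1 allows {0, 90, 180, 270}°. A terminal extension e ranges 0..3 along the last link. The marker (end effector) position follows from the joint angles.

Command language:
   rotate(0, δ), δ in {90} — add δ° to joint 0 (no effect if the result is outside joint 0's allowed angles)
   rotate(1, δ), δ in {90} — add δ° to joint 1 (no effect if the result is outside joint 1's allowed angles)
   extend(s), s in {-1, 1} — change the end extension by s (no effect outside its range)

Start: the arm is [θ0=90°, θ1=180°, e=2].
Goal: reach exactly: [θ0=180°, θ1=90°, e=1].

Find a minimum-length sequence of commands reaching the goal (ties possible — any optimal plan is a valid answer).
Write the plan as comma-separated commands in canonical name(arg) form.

rotate(1, 90), rotate(1, 90), rotate(1, 90), rotate(0, 90), extend(-1)

initial: [θ0=90°, θ1=180°, e=2]
[1] after rotate(1, 90): [θ0=90°, θ1=270°, e=2]
[2] after rotate(1, 90): [θ0=90°, θ1=0°, e=2]
[3] after rotate(1, 90): [θ0=90°, θ1=90°, e=2]
[4] after rotate(0, 90): [θ0=180°, θ1=90°, e=2]
[5] after extend(-1): [θ0=180°, θ1=90°, e=1]
no 4-step plan works, so 5 is optimal.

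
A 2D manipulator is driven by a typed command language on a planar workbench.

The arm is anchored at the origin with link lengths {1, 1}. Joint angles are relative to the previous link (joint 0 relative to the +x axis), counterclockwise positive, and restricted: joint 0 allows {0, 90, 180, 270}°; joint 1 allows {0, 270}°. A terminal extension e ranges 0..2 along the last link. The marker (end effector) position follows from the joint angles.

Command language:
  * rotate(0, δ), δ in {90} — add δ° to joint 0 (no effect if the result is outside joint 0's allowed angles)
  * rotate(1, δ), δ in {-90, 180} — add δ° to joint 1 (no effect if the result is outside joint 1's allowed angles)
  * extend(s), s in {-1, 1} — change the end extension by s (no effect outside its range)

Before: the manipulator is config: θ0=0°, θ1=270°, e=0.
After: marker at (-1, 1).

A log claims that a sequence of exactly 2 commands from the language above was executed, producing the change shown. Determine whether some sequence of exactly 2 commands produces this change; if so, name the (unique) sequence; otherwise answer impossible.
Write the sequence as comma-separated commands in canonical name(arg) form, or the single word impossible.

t0: config: θ0=0°, θ1=270°, e=0
step 1 (rotate(0, 90)): config: θ0=90°, θ1=270°, e=0
step 2 (rotate(0, 90)): config: θ0=180°, θ1=270°, e=0
all 25 alternatives checked — unique.

rotate(0, 90), rotate(0, 90)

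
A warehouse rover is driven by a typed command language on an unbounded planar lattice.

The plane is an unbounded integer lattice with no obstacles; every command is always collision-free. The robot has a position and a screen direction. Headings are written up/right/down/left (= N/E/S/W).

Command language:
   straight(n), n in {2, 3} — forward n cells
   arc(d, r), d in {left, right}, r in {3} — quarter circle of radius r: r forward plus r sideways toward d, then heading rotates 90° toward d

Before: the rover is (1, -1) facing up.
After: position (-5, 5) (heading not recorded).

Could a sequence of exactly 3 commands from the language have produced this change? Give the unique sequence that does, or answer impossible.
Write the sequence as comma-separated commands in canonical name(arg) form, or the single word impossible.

from: (1, -1) facing up
1. straight(3) → (1, 2) facing up
2. arc(left, 3) → (-2, 5) facing left
3. straight(3) → (-5, 5) facing left
no rival 3-sequence matches.

straight(3), arc(left, 3), straight(3)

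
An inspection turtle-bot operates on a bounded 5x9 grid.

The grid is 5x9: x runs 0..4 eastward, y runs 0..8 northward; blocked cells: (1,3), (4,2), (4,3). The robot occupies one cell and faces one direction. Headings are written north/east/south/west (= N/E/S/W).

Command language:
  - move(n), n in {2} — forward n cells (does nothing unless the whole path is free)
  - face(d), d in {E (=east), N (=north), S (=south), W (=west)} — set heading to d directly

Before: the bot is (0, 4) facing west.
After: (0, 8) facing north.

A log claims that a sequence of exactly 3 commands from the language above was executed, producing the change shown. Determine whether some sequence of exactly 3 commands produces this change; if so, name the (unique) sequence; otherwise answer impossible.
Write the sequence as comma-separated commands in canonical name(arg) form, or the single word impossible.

face(N), move(2), move(2)

key: running move(2) before face(N) would end elsewhere — order is forced
initial: (0, 4) facing west
[1] after face(N): (0, 4) facing north
[2] after move(2): (0, 6) facing north
[3] after move(2): (0, 8) facing north
no rival 3-sequence matches.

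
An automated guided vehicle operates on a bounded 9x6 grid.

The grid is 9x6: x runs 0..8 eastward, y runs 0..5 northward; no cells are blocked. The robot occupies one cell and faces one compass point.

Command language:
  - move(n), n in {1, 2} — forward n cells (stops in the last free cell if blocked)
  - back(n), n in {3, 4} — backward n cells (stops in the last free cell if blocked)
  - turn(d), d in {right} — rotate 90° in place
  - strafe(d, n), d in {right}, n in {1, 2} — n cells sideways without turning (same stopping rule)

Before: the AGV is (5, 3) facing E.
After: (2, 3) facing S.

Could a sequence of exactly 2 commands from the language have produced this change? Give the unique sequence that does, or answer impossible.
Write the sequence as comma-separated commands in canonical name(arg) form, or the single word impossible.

key: order matters: swapping back(3) and turn(right) lands elsewhere
from: (5, 3) facing E
[1] after back(3): (2, 3) facing E
[2] after turn(right): (2, 3) facing S
no other 2-command option fits: unique.

back(3), turn(right)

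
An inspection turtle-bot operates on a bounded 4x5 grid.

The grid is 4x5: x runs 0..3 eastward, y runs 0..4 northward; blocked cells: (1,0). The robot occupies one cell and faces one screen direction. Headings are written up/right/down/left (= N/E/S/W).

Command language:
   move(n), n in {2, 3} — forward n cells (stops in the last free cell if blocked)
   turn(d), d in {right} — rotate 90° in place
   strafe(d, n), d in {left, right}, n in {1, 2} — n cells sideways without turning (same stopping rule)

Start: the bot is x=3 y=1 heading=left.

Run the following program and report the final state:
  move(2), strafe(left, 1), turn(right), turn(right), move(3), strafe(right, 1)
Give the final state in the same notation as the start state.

initial: x=3 y=1 heading=left
t=1 move(2) ⇒ x=1 y=1 heading=left
t=2 strafe(left, 1) ⇒ x=1 y=1 heading=left
t=3 turn(right) ⇒ x=1 y=1 heading=up
t=4 turn(right) ⇒ x=1 y=1 heading=right
t=5 move(3) ⇒ x=3 y=1 heading=right
t=6 strafe(right, 1) ⇒ x=3 y=0 heading=right

x=3 y=0 heading=right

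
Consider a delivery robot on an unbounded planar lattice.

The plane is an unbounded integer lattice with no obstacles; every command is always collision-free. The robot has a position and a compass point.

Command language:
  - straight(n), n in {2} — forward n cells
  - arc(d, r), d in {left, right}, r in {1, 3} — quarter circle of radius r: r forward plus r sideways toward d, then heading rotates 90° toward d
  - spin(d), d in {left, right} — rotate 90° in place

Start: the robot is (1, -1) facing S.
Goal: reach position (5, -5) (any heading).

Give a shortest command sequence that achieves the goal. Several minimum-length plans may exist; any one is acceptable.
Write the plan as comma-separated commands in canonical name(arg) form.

arc(left, 3), arc(right, 1)

begin: (1, -1) facing S
step 1 (arc(left, 3)): (4, -4) facing E
step 2 (arc(right, 1)): (5, -5) facing S
shorter routes all fall short; 2 is best.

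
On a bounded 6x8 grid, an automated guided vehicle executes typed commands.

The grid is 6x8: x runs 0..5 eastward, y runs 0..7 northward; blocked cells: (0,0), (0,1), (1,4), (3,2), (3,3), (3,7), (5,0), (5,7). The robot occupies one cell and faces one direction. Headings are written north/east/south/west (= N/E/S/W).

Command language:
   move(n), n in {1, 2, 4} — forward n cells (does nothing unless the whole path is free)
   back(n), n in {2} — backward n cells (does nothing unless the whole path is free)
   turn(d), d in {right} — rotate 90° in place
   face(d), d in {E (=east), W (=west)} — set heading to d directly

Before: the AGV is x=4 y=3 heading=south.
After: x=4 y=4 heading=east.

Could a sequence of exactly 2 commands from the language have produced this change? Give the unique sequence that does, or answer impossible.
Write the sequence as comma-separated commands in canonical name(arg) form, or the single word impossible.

impossible

checked all 2-command options: none fits.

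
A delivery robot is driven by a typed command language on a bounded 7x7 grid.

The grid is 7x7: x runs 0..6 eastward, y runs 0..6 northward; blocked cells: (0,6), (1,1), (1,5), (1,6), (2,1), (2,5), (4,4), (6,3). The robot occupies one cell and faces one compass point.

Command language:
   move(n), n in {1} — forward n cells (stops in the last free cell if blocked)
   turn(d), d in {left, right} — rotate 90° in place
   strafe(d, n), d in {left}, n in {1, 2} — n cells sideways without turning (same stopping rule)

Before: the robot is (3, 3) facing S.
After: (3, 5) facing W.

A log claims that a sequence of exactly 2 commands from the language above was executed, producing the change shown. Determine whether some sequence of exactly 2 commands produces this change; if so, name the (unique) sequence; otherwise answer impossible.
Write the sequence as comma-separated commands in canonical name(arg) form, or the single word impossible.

impossible

checked all 2-command options: none fits.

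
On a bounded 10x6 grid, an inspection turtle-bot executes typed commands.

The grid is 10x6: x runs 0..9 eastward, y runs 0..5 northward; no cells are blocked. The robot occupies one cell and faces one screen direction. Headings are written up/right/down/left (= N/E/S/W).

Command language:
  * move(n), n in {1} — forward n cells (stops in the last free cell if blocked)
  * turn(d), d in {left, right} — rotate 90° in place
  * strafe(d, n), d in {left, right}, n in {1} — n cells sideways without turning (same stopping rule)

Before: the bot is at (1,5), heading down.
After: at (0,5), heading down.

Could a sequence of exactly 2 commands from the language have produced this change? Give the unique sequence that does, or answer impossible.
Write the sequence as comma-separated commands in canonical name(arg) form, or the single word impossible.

strafe(right, 1), strafe(right, 1)

key: the second strafe(right, 1) runs into the grid edge before its full distance
from: at (1,5), heading down
step 1 (strafe(right, 1)): at (0,5), heading down
step 2 (strafe(right, 1)): at (0,5), heading down
no rival 2-sequence matches.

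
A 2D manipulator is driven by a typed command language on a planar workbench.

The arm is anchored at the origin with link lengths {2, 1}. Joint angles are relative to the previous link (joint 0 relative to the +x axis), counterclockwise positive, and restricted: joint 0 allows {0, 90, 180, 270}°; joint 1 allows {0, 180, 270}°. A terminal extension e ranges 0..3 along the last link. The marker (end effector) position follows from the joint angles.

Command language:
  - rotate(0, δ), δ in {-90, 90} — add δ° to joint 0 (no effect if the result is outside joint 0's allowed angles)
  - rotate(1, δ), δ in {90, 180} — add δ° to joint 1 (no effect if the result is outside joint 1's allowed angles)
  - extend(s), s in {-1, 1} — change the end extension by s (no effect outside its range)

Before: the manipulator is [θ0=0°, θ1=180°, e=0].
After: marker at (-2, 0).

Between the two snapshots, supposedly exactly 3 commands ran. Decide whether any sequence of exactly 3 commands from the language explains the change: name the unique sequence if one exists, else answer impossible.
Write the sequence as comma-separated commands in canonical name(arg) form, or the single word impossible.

extend(1), extend(1), extend(1)

start: [θ0=0°, θ1=180°, e=0]
1. extend(1) → [θ0=0°, θ1=180°, e=1]
2. extend(1) → [θ0=0°, θ1=180°, e=2]
3. extend(1) → [θ0=0°, θ1=180°, e=3]
no other 3-command option fits: unique.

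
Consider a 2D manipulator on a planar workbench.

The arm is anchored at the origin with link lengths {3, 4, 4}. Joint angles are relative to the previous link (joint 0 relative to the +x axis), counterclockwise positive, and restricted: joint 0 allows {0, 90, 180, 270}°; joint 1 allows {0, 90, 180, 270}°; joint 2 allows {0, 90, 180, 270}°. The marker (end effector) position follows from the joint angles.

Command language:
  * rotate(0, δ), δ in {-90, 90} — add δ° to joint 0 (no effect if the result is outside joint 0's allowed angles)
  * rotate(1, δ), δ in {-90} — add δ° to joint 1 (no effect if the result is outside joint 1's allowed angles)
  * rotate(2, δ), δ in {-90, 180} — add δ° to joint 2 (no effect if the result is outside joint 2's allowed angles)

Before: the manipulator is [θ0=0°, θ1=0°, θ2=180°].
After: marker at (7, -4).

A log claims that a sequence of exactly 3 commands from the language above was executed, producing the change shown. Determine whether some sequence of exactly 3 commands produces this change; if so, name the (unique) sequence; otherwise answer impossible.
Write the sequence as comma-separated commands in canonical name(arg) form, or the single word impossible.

start: [θ0=0°, θ1=0°, θ2=180°]
step 1 (rotate(2, -90)): [θ0=0°, θ1=0°, θ2=90°]
step 2 (rotate(2, -90)): [θ0=0°, θ1=0°, θ2=0°]
step 3 (rotate(2, -90)): [θ0=0°, θ1=0°, θ2=270°]
no rival 3-sequence matches.

rotate(2, -90), rotate(2, -90), rotate(2, -90)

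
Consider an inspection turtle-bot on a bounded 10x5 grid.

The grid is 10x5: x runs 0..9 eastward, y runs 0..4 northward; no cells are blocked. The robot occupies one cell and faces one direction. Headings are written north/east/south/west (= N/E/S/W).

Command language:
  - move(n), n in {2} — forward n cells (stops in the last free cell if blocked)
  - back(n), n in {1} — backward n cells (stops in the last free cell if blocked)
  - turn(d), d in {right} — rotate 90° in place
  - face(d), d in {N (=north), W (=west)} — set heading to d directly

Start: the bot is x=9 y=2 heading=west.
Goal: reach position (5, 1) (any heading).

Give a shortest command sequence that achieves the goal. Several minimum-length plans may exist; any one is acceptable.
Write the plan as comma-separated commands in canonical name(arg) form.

begin: x=9 y=2 heading=west
[1] after move(2): x=7 y=2 heading=west
[2] after move(2): x=5 y=2 heading=west
[3] after turn(right): x=5 y=2 heading=north
[4] after back(1): x=5 y=1 heading=north
no 3-step plan works, so 4 is optimal.

move(2), move(2), turn(right), back(1)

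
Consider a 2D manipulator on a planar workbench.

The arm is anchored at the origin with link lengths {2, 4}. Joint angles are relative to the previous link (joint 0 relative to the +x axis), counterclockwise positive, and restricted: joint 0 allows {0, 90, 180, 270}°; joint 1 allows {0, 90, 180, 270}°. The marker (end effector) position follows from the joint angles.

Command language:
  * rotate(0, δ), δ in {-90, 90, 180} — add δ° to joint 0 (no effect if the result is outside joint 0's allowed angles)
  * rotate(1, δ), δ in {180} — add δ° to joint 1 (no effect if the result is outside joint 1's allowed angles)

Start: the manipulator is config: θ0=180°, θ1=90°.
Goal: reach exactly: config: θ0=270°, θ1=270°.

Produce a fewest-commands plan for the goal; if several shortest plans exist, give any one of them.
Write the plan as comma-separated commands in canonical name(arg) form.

rotate(0, 90), rotate(1, 180)

initial: config: θ0=180°, θ1=90°
1. rotate(0, 90) → config: θ0=270°, θ1=90°
2. rotate(1, 180) → config: θ0=270°, θ1=270°
minimal: 2 command(s), checked below 2.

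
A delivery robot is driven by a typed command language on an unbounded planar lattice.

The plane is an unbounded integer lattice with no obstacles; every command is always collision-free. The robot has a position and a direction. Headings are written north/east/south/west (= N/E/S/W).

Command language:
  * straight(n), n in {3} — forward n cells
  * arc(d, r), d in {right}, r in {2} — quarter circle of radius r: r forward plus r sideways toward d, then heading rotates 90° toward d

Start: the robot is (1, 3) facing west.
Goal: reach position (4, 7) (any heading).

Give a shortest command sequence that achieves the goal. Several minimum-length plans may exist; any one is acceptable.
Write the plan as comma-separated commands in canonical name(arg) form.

arc(right, 2), arc(right, 2), straight(3)

initial: (1, 3) facing west
1. arc(right, 2) → (-1, 5) facing north
2. arc(right, 2) → (1, 7) facing east
3. straight(3) → (4, 7) facing east
nothing shorter than 3 reaches the goal.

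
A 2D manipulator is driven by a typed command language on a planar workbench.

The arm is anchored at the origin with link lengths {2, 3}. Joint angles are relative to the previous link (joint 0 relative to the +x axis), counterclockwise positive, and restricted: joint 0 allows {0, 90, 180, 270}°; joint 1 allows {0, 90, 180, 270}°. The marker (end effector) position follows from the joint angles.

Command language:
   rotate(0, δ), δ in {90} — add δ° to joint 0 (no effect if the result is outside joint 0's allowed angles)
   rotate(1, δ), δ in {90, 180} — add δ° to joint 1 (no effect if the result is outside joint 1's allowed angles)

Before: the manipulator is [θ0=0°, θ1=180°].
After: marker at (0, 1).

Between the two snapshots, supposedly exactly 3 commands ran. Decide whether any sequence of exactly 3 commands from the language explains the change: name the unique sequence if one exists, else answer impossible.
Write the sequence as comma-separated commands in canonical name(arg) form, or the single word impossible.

t0: [θ0=0°, θ1=180°]
[1] after rotate(0, 90): [θ0=90°, θ1=180°]
[2] after rotate(0, 90): [θ0=180°, θ1=180°]
[3] after rotate(0, 90): [θ0=270°, θ1=180°]
no other 3-command option fits: unique.

rotate(0, 90), rotate(0, 90), rotate(0, 90)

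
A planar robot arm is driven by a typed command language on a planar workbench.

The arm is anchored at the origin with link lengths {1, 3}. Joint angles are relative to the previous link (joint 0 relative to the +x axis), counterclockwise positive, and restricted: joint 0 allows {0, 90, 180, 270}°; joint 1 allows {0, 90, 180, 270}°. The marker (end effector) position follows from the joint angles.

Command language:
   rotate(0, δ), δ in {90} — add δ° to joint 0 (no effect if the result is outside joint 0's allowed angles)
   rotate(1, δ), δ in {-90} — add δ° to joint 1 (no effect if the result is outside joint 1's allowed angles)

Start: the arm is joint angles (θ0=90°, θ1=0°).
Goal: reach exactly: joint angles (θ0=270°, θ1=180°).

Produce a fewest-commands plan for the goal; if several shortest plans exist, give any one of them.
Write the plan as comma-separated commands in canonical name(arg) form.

start: joint angles (θ0=90°, θ1=0°)
1. rotate(1, -90) → joint angles (θ0=90°, θ1=270°)
2. rotate(1, -90) → joint angles (θ0=90°, θ1=180°)
3. rotate(0, 90) → joint angles (θ0=180°, θ1=180°)
4. rotate(0, 90) → joint angles (θ0=270°, θ1=180°)
shorter routes all fall short; 4 is best.

rotate(1, -90), rotate(1, -90), rotate(0, 90), rotate(0, 90)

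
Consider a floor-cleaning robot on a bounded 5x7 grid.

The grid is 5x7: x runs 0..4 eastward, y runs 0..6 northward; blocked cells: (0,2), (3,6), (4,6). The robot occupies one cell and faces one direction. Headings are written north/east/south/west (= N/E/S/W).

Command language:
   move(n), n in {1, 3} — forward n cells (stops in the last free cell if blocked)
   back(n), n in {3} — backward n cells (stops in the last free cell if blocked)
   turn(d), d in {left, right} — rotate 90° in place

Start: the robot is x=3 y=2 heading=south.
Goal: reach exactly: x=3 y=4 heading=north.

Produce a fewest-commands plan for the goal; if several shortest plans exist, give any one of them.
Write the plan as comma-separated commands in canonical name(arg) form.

move(1), turn(right), turn(right), move(3)

from: x=3 y=2 heading=south
step 1 (move(1)): x=3 y=1 heading=south
step 2 (turn(right)): x=3 y=1 heading=west
step 3 (turn(right)): x=3 y=1 heading=north
step 4 (move(3)): x=3 y=4 heading=north
minimal: 4 command(s), checked below 4.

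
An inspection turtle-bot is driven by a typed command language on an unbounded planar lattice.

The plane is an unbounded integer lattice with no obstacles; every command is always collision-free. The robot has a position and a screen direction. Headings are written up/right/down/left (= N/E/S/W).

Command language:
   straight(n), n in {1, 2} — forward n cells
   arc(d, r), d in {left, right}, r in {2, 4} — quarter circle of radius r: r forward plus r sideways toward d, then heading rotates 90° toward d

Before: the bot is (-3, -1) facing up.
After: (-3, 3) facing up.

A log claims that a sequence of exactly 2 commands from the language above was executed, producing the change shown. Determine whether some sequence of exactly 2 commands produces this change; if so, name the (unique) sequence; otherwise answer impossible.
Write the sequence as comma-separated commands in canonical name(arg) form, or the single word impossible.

key: still facing N at the end — nothing in the sequence rotates
initial: (-3, -1) facing up
step 1 (straight(2)): (-3, 1) facing up
step 2 (straight(2)): (-3, 3) facing up
uniquely the one of 36 2-step routes that fits.

straight(2), straight(2)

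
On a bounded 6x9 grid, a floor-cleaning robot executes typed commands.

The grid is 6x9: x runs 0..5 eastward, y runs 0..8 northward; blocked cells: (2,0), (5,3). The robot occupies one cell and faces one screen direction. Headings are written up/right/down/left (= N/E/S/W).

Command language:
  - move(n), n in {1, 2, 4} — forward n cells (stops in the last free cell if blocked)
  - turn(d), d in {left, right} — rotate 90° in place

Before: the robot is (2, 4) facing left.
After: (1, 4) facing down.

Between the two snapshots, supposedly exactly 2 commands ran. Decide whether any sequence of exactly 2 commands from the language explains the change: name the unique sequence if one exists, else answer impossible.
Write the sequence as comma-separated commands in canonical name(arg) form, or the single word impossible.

key: position moved to (1,4) AND the heading swung to S — translation plus rotation needed
begin: (2, 4) facing left
t=1 move(1) ⇒ (1, 4) facing left
t=2 turn(left) ⇒ (1, 4) facing down
no rival 2-sequence matches.

move(1), turn(left)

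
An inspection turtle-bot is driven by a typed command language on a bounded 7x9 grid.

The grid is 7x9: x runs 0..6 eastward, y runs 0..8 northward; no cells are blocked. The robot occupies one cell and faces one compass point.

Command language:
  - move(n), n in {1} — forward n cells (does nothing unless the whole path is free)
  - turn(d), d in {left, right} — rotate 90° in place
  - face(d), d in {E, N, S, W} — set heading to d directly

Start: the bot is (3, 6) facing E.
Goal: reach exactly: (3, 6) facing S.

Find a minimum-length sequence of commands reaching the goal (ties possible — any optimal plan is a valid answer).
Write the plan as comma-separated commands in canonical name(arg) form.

face(S)

initial: (3, 6) facing E
[1] after face(S): (3, 6) facing S
no 0-step plan works, so 1 is optimal.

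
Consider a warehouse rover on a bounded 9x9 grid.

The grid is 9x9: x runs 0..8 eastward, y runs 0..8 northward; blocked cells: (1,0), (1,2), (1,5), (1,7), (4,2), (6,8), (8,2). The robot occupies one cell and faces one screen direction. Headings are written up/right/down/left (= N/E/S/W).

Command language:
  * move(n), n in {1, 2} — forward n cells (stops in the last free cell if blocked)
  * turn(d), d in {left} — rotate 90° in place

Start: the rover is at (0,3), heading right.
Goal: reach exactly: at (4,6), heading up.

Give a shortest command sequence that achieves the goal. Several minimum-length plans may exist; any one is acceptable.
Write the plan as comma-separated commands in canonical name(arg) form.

from: at (0,3), heading right
step 1 (move(2)): at (2,3), heading right
step 2 (move(2)): at (4,3), heading right
step 3 (turn(left)): at (4,3), heading up
step 4 (move(2)): at (4,5), heading up
step 5 (move(1)): at (4,6), heading up
nothing shorter than 5 reaches the goal.

move(2), move(2), turn(left), move(2), move(1)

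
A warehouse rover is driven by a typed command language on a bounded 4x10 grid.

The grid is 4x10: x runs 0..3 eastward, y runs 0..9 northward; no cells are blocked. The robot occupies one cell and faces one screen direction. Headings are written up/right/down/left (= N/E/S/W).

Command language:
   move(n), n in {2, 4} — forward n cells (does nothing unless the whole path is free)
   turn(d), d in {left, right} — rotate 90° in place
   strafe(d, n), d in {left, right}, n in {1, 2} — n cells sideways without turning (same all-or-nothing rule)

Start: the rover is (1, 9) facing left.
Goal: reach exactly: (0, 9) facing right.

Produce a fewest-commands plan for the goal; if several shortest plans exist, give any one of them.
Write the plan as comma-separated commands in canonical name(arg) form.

turn(left), strafe(right, 1), turn(left)

begin: (1, 9) facing left
step 1 (turn(left)): (1, 9) facing down
step 2 (strafe(right, 1)): (0, 9) facing down
step 3 (turn(left)): (0, 9) facing right
no 2-step plan works, so 3 is optimal.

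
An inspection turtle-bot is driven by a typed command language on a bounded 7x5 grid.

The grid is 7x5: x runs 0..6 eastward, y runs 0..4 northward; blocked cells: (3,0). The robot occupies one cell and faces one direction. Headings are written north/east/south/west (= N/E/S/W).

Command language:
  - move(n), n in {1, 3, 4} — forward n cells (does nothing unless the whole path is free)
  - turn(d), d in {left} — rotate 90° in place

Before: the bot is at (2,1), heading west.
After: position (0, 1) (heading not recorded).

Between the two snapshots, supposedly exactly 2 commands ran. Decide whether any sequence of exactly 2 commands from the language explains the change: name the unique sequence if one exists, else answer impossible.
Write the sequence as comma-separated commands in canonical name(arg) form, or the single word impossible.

move(1), move(1)

t0: at (2,1), heading west
step 1 (move(1)): at (1,1), heading west
step 2 (move(1)): at (0,1), heading west
no other 2-command option fits: unique.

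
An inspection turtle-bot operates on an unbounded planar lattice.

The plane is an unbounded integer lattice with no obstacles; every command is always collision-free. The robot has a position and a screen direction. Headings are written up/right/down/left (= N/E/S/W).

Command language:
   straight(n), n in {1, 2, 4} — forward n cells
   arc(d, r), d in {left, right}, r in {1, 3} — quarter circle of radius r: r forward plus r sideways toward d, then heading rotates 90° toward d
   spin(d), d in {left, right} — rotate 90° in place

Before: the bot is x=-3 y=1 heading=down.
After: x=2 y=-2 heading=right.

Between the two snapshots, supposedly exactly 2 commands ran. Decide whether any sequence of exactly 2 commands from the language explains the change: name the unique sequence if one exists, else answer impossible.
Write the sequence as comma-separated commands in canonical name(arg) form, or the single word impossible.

key: order matters: swapping arc(left, 3) and straight(2) lands elsewhere
initial: x=-3 y=1 heading=down
[1] after arc(left, 3): x=0 y=-2 heading=right
[2] after straight(2): x=2 y=-2 heading=right
uniquely the one of 81 2-step routes that fits.

arc(left, 3), straight(2)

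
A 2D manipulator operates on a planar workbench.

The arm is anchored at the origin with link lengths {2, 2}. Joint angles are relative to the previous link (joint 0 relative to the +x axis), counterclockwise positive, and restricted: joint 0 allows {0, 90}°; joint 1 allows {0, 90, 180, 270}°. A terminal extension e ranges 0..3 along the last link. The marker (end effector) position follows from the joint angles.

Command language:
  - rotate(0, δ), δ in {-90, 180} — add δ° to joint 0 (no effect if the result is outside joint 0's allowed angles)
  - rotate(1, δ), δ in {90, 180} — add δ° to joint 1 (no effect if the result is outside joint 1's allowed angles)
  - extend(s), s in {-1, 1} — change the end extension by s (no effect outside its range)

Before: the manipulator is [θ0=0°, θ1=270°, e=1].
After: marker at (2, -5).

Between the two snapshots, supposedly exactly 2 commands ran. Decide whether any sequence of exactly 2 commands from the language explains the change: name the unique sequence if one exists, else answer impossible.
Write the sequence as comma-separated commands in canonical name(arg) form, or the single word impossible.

extend(1), extend(1)

from: [θ0=0°, θ1=270°, e=1]
[1] after extend(1): [θ0=0°, θ1=270°, e=2]
[2] after extend(1): [θ0=0°, θ1=270°, e=3]
uniquely the one of 36 2-step routes that fits.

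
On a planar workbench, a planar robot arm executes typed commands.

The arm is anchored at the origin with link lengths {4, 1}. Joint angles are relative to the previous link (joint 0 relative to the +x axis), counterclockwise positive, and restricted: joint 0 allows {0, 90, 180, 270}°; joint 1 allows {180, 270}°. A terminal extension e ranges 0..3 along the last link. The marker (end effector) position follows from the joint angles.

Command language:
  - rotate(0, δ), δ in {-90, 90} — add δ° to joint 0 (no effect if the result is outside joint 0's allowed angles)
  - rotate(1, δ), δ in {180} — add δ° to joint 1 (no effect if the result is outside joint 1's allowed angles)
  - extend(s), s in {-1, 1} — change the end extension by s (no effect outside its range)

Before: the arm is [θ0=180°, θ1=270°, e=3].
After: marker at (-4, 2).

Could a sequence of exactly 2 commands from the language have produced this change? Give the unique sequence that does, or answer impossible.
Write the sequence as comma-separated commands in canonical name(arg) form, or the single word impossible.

begin: [θ0=180°, θ1=270°, e=3]
[1] after extend(-1): [θ0=180°, θ1=270°, e=2]
[2] after extend(-1): [θ0=180°, θ1=270°, e=1]
all 25 alternatives checked — unique.

extend(-1), extend(-1)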